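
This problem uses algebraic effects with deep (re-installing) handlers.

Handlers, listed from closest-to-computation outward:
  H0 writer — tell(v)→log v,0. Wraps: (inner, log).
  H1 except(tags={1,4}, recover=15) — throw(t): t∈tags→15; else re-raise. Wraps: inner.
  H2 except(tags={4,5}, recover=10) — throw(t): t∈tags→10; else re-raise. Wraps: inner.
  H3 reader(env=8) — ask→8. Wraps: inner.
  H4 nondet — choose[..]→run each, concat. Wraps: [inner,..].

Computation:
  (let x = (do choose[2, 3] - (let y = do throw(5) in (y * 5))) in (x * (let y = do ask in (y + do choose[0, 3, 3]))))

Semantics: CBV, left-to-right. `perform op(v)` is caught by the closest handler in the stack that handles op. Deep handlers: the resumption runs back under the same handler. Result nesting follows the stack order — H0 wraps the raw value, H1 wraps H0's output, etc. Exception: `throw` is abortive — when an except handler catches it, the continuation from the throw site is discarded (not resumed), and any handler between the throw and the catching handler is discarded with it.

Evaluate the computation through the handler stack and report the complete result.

Answer: [10, 10]

Evaluation trace:
choose[2, 3] @ H4
  branch[0] choose=2:
    throw(5) @ H1 re-raised
    throw(5) @ H2 caught ⇒ 10
    H3 returns 10
    H4 returns [10]
  branch[1] choose=3:
    throw(5) @ H1 re-raised
    throw(5) @ H2 caught ⇒ 10
    H3 returns 10
    H4 returns [10]
= [10, 10]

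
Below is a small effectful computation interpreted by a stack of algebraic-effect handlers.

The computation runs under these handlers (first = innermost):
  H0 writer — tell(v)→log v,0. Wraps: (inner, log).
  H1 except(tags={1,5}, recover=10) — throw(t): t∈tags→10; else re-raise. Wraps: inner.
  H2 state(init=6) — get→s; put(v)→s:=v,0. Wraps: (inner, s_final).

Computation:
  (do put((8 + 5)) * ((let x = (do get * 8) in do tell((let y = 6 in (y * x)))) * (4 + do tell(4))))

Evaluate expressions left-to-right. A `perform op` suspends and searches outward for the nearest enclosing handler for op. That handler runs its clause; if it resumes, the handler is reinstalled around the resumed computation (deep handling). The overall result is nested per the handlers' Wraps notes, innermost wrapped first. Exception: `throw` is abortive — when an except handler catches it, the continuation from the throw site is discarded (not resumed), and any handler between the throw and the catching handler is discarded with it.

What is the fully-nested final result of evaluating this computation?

Answer: ((0, (624, 4)), 13)

Evaluation trace:
put(13) @ H2 ⇒ s:=13
get @ H2 ⇒ 13
tell(624) @ H0 ⇒ log+=624
tell(4) @ H0 ⇒ log+=4
H0 returns (0, (624, 4))
H1 returns (0, (624, 4))
H2 returns ((0, (624, 4)), 13)
= ((0, (624, 4)), 13)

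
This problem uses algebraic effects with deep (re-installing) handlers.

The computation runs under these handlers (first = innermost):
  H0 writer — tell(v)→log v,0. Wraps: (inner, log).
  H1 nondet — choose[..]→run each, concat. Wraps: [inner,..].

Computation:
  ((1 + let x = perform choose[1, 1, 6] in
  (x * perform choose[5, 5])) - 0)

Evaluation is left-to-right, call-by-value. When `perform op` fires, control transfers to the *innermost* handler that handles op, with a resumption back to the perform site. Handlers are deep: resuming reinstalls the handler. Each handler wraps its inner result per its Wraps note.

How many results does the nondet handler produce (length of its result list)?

Answer: 6

Working:
choose[1, 1, 6] @ H1
  branch[0] choose=1:
    choose[5, 5] @ H1
      branch[0] choose=5:
        H0 returns (6, ())
        H1 returns [(6, ())]
      branch[1] choose=5:
        H0 returns (6, ())
        H1 returns [(6, ())]
  branch[1] choose=1:
    choose[5, 5] @ H1
      branch[0] choose=5:
        H0 returns (6, ())
        H1 returns [(6, ())]
      branch[1] choose=5:
        H0 returns (6, ())
        H1 returns [(6, ())]
  branch[2] choose=6:
    choose[5, 5] @ H1
      branch[0] choose=5:
        H0 returns (31, ())
        H1 returns [(31, ())]
      branch[1] choose=5:
        H0 returns (31, ())
        H1 returns [(31, ())]
= [(6, ()), (6, ()), (6, ()), (6, ()), (31, ()), (31, ())]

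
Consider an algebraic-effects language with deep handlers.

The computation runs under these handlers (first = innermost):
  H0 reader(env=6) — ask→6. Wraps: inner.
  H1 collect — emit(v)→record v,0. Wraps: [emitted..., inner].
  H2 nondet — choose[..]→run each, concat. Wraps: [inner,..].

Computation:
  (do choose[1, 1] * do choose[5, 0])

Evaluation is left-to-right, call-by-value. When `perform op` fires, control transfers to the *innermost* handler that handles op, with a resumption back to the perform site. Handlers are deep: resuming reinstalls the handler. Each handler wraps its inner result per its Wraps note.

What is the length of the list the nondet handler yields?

Answer: 4

Evaluation trace:
choose[1, 1] @ H2
  branch[0] choose=1:
    choose[5, 0] @ H2
      branch[0] choose=5:
        H0 returns 5
        H1 returns [5]
        H2 returns [[5]]
      branch[1] choose=0:
        H0 returns 0
        H1 returns [0]
        H2 returns [[0]]
  branch[1] choose=1:
    choose[5, 0] @ H2
      branch[0] choose=5:
        H0 returns 5
        H1 returns [5]
        H2 returns [[5]]
      branch[1] choose=0:
        H0 returns 0
        H1 returns [0]
        H2 returns [[0]]
= [[5], [0], [5], [0]]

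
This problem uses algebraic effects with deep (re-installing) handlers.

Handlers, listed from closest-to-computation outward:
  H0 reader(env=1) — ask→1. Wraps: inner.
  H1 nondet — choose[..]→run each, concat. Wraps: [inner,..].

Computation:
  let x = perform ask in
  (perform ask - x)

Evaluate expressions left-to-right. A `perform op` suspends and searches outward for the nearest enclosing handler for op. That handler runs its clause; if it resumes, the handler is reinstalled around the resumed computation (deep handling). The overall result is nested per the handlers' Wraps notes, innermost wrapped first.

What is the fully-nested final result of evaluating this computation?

Evaluation trace:
ask @ H0 ⇒ 1
ask @ H0 ⇒ 1
H0 returns 0
H1 returns [0]
= [0]

Answer: [0]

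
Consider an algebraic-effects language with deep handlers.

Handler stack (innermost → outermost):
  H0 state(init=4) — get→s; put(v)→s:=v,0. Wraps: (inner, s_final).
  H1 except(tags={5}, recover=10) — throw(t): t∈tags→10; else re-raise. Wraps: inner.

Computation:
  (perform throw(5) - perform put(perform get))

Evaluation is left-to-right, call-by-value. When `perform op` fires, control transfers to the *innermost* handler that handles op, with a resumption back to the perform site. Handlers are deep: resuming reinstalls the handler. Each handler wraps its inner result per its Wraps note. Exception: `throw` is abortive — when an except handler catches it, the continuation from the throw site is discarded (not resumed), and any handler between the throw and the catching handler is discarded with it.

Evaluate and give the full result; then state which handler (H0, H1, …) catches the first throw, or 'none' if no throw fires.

Step-by-step:
throw(5) @ H1 caught ⇒ 10
= 10

Answer: 10 ; first throw caught by: H1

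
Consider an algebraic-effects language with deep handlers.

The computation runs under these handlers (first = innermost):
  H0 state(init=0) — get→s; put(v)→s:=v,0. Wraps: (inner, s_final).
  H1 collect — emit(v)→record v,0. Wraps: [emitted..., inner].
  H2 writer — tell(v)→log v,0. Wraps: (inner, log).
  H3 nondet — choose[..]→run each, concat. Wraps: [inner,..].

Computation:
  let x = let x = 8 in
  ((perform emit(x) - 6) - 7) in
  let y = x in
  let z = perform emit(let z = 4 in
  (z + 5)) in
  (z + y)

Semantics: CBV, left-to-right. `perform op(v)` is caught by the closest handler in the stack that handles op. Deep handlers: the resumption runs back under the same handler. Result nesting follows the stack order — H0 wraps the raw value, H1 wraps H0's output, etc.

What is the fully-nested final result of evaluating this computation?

Working:
emit(8) @ H1 ⇒ out+=8
emit(9) @ H1 ⇒ out+=9
H0 returns (-13, 0)
H1 returns [8, 9, (-13, 0)]
H2 returns ([8, 9, (-13, 0)], ())
H3 returns [([8, 9, (-13, 0)], ())]
= [([8, 9, (-13, 0)], ())]

Answer: [([8, 9, (-13, 0)], ())]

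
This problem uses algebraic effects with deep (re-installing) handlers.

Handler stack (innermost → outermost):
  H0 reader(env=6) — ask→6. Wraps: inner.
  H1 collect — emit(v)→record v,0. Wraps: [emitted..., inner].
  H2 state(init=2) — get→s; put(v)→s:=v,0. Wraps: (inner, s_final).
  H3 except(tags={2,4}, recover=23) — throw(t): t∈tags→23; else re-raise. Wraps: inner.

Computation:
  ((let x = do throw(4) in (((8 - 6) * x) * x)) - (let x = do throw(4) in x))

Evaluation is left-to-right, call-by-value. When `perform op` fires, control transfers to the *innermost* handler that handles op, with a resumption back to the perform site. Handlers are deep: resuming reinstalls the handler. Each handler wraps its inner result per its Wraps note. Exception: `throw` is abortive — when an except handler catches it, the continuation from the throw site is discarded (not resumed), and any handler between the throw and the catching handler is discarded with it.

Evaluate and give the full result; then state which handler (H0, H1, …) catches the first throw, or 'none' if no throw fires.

Working:
throw(4) @ H3 caught ⇒ 23
= 23

Answer: 23 ; first throw caught by: H3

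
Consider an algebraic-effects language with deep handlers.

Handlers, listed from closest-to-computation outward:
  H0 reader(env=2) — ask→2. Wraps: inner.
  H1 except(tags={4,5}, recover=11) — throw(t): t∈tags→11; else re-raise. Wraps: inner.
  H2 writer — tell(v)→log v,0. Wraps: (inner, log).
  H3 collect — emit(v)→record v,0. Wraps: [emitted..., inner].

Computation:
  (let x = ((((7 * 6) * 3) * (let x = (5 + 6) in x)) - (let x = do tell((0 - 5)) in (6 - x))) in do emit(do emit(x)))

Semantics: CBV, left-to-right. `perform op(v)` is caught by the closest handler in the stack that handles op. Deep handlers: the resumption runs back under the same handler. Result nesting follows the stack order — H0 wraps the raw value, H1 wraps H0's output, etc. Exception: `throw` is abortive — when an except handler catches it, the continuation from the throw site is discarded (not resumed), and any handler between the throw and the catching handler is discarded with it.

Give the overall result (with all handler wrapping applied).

Working:
tell(-5) @ H2 ⇒ log+=-5
emit(1380) @ H3 ⇒ out+=1380
emit(0) @ H3 ⇒ out+=0
H0 returns 0
H1 returns 0
H2 returns (0, (-5))
H3 returns [1380, 0, (0, (-5))]
= [1380, 0, (0, (-5))]

Answer: [1380, 0, (0, (-5))]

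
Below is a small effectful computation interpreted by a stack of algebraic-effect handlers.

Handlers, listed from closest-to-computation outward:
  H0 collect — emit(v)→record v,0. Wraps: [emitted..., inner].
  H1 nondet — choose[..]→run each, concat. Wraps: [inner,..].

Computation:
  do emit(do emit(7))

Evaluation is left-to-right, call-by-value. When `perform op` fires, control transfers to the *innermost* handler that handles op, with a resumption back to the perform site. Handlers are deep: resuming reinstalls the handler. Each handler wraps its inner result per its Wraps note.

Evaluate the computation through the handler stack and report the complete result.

Answer: [[7, 0, 0]]

Evaluation trace:
emit(7) @ H0 ⇒ out+=7
emit(0) @ H0 ⇒ out+=0
H0 returns [7, 0, 0]
H1 returns [[7, 0, 0]]
= [[7, 0, 0]]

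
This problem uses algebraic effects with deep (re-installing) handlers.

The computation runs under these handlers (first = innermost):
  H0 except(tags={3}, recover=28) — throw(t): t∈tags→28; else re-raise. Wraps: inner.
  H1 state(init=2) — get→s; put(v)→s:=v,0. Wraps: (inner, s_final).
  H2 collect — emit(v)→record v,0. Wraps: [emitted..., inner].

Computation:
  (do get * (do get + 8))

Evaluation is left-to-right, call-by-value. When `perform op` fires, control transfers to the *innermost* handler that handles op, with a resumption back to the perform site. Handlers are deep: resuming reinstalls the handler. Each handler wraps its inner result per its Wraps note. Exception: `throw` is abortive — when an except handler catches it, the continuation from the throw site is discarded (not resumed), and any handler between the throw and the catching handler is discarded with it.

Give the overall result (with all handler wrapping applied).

Answer: [(20, 2)]

Evaluation trace:
get @ H1 ⇒ 2
get @ H1 ⇒ 2
H0 returns 20
H1 returns (20, 2)
H2 returns [(20, 2)]
= [(20, 2)]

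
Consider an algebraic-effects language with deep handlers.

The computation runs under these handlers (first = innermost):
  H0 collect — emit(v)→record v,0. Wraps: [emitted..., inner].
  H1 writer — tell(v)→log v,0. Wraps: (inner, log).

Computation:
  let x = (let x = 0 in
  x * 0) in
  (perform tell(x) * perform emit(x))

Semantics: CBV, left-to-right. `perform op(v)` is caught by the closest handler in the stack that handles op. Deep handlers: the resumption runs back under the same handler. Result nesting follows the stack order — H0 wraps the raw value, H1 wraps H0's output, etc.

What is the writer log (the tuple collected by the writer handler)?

Evaluation trace:
tell(0) @ H1 ⇒ log+=0
emit(0) @ H0 ⇒ out+=0
H0 returns [0, 0]
H1 returns ([0, 0], (0))
= ([0, 0], (0))

Answer: (0)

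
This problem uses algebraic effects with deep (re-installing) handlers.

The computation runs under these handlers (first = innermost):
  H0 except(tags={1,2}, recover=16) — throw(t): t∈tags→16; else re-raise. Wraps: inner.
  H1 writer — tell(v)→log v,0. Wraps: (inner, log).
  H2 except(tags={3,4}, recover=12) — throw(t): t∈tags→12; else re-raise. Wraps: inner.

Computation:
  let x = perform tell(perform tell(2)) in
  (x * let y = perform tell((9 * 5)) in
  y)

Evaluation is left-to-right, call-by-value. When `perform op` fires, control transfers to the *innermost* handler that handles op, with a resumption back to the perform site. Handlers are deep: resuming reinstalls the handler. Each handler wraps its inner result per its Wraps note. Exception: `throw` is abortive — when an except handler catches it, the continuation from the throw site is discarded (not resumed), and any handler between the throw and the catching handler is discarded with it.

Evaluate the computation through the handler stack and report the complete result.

Evaluation trace:
tell(2) @ H1 ⇒ log+=2
tell(0) @ H1 ⇒ log+=0
tell(45) @ H1 ⇒ log+=45
H0 returns 0
H1 returns (0, (2, 0, 45))
H2 returns (0, (2, 0, 45))
= (0, (2, 0, 45))

Answer: (0, (2, 0, 45))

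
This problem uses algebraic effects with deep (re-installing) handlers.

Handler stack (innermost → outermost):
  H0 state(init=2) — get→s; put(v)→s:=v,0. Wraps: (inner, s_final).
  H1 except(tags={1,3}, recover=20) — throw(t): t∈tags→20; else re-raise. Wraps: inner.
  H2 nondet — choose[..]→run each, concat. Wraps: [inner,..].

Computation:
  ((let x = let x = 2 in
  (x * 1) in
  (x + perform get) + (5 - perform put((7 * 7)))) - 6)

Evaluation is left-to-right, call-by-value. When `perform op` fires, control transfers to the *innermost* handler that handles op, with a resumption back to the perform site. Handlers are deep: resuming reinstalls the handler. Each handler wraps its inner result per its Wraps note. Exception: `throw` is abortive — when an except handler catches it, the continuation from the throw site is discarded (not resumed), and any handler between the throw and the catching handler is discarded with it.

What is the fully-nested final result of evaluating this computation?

Evaluation trace:
get @ H0 ⇒ 2
put(49) @ H0 ⇒ s:=49
H0 returns (3, 49)
H1 returns (3, 49)
H2 returns [(3, 49)]
= [(3, 49)]

Answer: [(3, 49)]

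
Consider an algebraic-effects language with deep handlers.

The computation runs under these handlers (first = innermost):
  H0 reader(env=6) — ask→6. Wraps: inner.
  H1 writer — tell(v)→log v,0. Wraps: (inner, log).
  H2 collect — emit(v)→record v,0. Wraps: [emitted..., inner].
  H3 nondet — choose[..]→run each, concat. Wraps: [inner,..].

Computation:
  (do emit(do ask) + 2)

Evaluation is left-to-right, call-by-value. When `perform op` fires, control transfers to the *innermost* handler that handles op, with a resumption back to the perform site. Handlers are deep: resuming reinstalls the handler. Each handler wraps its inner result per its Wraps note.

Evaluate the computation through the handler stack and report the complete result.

Evaluation trace:
ask @ H0 ⇒ 6
emit(6) @ H2 ⇒ out+=6
H0 returns 2
H1 returns (2, ())
H2 returns [6, (2, ())]
H3 returns [[6, (2, ())]]
= [[6, (2, ())]]

Answer: [[6, (2, ())]]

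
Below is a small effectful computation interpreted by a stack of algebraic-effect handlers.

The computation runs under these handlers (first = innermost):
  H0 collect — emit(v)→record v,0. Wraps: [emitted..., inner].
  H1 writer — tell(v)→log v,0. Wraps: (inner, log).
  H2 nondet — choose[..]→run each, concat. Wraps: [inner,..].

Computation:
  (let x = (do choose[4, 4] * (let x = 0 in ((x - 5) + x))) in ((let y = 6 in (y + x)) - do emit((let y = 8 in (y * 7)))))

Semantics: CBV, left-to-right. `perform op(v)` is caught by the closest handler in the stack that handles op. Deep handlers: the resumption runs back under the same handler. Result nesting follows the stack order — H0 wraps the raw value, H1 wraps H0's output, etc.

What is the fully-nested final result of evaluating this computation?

Answer: [([56, -14], ()), ([56, -14], ())]

Evaluation trace:
choose[4, 4] @ H2
  branch[0] choose=4:
    emit(56) @ H0 ⇒ out+=56
    H0 returns [56, -14]
    H1 returns ([56, -14], ())
    H2 returns [([56, -14], ())]
  branch[1] choose=4:
    emit(56) @ H0 ⇒ out+=56
    H0 returns [56, -14]
    H1 returns ([56, -14], ())
    H2 returns [([56, -14], ())]
= [([56, -14], ()), ([56, -14], ())]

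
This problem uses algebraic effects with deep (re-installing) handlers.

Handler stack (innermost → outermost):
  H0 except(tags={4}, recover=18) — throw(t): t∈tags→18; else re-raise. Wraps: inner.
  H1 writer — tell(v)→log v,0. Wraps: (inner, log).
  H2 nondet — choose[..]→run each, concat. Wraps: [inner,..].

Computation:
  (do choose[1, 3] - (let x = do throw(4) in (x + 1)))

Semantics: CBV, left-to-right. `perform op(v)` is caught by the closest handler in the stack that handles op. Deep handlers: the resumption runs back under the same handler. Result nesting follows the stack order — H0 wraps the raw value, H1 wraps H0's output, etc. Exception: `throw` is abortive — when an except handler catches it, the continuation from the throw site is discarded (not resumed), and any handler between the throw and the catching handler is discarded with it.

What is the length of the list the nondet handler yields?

Answer: 2

Evaluation trace:
choose[1, 3] @ H2
  branch[0] choose=1:
    throw(4) @ H0 caught ⇒ 18
    H1 returns (18, ())
    H2 returns [(18, ())]
  branch[1] choose=3:
    throw(4) @ H0 caught ⇒ 18
    H1 returns (18, ())
    H2 returns [(18, ())]
= [(18, ()), (18, ())]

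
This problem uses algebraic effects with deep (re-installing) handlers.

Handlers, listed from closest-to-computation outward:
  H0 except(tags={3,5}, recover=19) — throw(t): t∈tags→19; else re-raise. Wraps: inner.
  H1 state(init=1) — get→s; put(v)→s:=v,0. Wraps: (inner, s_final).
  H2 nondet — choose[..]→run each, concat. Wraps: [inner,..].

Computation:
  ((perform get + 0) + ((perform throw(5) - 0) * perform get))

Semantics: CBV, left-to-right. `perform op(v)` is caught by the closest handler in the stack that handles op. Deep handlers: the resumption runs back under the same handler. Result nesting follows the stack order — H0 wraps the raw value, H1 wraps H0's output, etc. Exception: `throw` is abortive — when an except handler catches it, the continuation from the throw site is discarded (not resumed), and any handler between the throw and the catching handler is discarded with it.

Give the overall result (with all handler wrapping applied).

Step-by-step:
get @ H1 ⇒ 1
throw(5) @ H0 caught ⇒ 19
H1 returns (19, 1)
H2 returns [(19, 1)]
= [(19, 1)]

Answer: [(19, 1)]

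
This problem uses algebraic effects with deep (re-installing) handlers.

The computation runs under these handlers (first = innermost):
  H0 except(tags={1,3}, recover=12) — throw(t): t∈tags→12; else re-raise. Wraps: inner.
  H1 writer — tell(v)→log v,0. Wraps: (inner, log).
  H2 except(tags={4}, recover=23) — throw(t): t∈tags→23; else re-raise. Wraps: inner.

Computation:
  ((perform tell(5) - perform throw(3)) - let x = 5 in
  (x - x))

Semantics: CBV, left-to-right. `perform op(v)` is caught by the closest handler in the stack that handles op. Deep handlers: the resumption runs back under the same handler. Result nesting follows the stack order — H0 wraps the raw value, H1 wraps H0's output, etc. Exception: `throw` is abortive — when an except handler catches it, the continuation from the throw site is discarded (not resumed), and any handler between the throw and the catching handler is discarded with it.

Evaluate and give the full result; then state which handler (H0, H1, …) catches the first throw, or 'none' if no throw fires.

Evaluation trace:
tell(5) @ H1 ⇒ log+=5
throw(3) @ H0 caught ⇒ 12
H1 returns (12, (5))
H2 returns (12, (5))
= (12, (5))

Answer: (12, (5)) ; first throw caught by: H0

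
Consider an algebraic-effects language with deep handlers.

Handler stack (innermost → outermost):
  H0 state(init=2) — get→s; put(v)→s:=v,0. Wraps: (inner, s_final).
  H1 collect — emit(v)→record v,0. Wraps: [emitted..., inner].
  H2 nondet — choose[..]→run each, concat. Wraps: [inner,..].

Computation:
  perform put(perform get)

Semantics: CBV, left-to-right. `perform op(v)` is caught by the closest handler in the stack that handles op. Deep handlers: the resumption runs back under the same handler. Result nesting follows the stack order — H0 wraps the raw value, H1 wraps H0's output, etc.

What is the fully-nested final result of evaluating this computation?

Answer: [[(0, 2)]]

Step-by-step:
get @ H0 ⇒ 2
put(2) @ H0 ⇒ s:=2
H0 returns (0, 2)
H1 returns [(0, 2)]
H2 returns [[(0, 2)]]
= [[(0, 2)]]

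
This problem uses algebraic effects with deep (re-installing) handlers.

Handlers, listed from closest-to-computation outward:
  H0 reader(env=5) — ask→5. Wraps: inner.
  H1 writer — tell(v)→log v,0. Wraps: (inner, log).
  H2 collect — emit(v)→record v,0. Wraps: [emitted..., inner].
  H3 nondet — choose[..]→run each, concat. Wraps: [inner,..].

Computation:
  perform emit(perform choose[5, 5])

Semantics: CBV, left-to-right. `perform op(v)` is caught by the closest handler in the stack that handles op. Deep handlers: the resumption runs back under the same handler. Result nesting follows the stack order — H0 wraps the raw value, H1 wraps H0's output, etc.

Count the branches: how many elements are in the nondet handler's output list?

Evaluation trace:
choose[5, 5] @ H3
  branch[0] choose=5:
    emit(5) @ H2 ⇒ out+=5
    H0 returns 0
    H1 returns (0, ())
    H2 returns [5, (0, ())]
    H3 returns [[5, (0, ())]]
  branch[1] choose=5:
    emit(5) @ H2 ⇒ out+=5
    H0 returns 0
    H1 returns (0, ())
    H2 returns [5, (0, ())]
    H3 returns [[5, (0, ())]]
= [[5, (0, ())], [5, (0, ())]]

Answer: 2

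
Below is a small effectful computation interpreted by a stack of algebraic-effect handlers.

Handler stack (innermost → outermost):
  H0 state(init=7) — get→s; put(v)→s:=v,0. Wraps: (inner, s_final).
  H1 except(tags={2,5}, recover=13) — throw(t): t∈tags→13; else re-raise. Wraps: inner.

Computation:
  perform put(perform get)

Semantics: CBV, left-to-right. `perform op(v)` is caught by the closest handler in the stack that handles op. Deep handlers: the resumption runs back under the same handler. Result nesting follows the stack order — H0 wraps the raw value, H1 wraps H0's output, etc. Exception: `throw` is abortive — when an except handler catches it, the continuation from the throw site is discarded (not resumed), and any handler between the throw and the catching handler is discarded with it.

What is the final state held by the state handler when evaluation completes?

Step-by-step:
get @ H0 ⇒ 7
put(7) @ H0 ⇒ s:=7
H0 returns (0, 7)
H1 returns (0, 7)
= (0, 7)

Answer: 7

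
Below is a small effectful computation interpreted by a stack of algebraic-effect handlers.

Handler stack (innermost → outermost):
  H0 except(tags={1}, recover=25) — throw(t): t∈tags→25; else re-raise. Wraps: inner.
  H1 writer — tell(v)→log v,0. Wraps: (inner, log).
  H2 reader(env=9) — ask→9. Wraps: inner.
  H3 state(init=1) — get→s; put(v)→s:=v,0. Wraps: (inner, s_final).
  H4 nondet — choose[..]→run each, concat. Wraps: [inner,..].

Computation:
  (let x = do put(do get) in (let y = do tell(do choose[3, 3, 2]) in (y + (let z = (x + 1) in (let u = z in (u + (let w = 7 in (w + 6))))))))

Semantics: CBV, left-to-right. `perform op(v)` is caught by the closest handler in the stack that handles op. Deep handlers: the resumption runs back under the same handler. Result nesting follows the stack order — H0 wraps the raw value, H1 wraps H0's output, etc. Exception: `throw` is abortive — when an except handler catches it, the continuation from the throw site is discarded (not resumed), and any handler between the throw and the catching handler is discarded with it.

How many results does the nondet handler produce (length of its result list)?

Answer: 3

Working:
get @ H3 ⇒ 1
put(1) @ H3 ⇒ s:=1
choose[3, 3, 2] @ H4
  branch[0] choose=3:
    tell(3) @ H1 ⇒ log+=3
    H0 returns 14
    H1 returns (14, (3))
    H2 returns (14, (3))
    H3 returns ((14, (3)), 1)
    H4 returns [((14, (3)), 1)]
  branch[1] choose=3:
    tell(3) @ H1 ⇒ log+=3
    H0 returns 14
    H1 returns (14, (3))
    H2 returns (14, (3))
    H3 returns ((14, (3)), 1)
    H4 returns [((14, (3)), 1)]
  branch[2] choose=2:
    tell(2) @ H1 ⇒ log+=2
    H0 returns 14
    H1 returns (14, (2))
    H2 returns (14, (2))
    H3 returns ((14, (2)), 1)
    H4 returns [((14, (2)), 1)]
= [((14, (3)), 1), ((14, (3)), 1), ((14, (2)), 1)]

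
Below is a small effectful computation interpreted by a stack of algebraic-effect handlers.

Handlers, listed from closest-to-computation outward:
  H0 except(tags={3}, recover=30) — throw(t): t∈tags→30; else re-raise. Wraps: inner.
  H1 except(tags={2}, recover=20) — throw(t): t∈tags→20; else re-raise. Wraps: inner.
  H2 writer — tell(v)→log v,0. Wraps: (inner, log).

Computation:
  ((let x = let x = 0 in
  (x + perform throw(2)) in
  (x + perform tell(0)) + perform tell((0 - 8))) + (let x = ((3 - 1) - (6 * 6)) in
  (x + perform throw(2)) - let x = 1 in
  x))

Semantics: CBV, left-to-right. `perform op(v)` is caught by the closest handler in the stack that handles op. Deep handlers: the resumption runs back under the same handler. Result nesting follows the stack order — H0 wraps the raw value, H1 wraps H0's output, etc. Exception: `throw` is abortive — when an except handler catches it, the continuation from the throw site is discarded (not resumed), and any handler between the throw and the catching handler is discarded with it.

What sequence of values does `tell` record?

Evaluation trace:
throw(2) @ H0 re-raised
throw(2) @ H1 caught ⇒ 20
H2 returns (20, ())
= (20, ())

Answer: ()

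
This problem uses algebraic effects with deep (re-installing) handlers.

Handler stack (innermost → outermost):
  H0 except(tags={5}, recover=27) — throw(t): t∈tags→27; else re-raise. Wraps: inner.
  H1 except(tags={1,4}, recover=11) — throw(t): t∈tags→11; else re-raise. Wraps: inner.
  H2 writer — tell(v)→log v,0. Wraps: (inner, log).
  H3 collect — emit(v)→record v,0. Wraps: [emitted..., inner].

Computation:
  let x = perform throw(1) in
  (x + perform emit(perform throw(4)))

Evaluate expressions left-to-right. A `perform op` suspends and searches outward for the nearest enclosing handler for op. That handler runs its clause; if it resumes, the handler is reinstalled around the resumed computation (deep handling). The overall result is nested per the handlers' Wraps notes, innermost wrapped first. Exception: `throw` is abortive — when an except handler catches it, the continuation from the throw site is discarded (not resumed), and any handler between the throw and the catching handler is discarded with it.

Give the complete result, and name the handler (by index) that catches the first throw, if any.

Answer: [(11, ())] ; first throw caught by: H1

Step-by-step:
throw(1) @ H0 re-raised
throw(1) @ H1 caught ⇒ 11
H2 returns (11, ())
H3 returns [(11, ())]
= [(11, ())]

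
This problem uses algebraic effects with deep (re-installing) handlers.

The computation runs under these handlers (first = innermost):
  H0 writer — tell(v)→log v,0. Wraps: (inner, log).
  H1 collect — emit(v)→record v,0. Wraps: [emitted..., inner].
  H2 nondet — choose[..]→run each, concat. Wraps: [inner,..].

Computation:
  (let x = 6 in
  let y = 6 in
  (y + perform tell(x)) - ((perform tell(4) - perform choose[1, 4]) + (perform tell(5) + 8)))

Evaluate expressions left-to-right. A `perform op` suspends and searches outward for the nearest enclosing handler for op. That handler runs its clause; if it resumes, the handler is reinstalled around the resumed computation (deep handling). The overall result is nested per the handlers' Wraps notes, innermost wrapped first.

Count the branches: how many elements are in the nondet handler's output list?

Evaluation trace:
tell(6) @ H0 ⇒ log+=6
tell(4) @ H0 ⇒ log+=4
choose[1, 4] @ H2
  branch[0] choose=1:
    tell(5) @ H0 ⇒ log+=5
    H0 returns (-1, (6, 4, 5))
    H1 returns [(-1, (6, 4, 5))]
    H2 returns [[(-1, (6, 4, 5))]]
  branch[1] choose=4:
    tell(5) @ H0 ⇒ log+=5
    H0 returns (2, (6, 4, 5))
    H1 returns [(2, (6, 4, 5))]
    H2 returns [[(2, (6, 4, 5))]]
= [[(-1, (6, 4, 5))], [(2, (6, 4, 5))]]

Answer: 2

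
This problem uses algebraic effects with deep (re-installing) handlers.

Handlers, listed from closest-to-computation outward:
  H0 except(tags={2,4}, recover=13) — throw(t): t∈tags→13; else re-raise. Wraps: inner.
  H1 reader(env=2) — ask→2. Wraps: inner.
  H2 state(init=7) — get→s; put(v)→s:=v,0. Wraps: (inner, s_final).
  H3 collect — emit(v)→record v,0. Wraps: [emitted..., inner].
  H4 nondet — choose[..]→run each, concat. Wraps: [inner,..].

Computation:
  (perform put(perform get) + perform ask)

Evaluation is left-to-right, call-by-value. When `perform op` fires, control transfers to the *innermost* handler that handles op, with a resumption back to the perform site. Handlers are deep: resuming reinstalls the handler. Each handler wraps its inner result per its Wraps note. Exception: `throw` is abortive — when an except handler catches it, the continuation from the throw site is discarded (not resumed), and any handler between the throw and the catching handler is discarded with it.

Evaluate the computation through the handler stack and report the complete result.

Answer: [[(2, 7)]]

Evaluation trace:
get @ H2 ⇒ 7
put(7) @ H2 ⇒ s:=7
ask @ H1 ⇒ 2
H0 returns 2
H1 returns 2
H2 returns (2, 7)
H3 returns [(2, 7)]
H4 returns [[(2, 7)]]
= [[(2, 7)]]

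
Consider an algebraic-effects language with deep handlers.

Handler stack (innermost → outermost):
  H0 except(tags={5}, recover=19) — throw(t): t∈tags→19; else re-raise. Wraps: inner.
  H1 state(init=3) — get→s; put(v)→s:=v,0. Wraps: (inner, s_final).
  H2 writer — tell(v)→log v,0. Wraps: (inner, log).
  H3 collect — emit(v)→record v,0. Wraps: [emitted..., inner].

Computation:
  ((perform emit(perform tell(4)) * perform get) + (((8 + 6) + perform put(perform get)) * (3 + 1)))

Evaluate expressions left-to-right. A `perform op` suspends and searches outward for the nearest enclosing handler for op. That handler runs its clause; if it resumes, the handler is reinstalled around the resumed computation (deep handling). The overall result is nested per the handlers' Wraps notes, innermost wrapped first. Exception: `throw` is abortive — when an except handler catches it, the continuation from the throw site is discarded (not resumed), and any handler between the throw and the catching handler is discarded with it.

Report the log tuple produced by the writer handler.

Answer: (4)

Evaluation trace:
tell(4) @ H2 ⇒ log+=4
emit(0) @ H3 ⇒ out+=0
get @ H1 ⇒ 3
get @ H1 ⇒ 3
put(3) @ H1 ⇒ s:=3
H0 returns 56
H1 returns (56, 3)
H2 returns ((56, 3), (4))
H3 returns [0, ((56, 3), (4))]
= [0, ((56, 3), (4))]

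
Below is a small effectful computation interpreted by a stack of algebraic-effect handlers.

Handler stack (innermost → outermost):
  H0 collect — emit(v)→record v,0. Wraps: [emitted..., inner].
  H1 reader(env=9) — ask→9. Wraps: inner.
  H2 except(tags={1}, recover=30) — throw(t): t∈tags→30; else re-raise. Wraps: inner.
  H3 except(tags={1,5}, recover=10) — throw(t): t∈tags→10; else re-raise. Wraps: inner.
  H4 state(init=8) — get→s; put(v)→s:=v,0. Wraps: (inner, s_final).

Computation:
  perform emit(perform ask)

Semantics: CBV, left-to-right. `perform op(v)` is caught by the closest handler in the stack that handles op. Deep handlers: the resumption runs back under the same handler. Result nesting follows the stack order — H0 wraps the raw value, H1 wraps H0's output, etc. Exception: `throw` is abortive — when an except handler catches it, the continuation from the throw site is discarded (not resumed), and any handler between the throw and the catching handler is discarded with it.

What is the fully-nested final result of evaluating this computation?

Step-by-step:
ask @ H1 ⇒ 9
emit(9) @ H0 ⇒ out+=9
H0 returns [9, 0]
H1 returns [9, 0]
H2 returns [9, 0]
H3 returns [9, 0]
H4 returns ([9, 0], 8)
= ([9, 0], 8)

Answer: ([9, 0], 8)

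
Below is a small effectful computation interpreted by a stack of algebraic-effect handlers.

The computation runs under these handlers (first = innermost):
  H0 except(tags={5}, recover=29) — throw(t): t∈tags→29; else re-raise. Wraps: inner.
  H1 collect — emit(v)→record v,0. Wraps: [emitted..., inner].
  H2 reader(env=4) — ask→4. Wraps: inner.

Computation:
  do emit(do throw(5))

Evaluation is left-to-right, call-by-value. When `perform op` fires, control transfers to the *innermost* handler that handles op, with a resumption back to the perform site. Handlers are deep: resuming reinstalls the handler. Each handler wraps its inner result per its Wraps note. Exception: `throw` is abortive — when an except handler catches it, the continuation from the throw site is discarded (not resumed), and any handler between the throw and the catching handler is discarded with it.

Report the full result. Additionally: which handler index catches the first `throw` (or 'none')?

Answer: [29] ; first throw caught by: H0

Working:
throw(5) @ H0 caught ⇒ 29
H1 returns [29]
H2 returns [29]
= [29]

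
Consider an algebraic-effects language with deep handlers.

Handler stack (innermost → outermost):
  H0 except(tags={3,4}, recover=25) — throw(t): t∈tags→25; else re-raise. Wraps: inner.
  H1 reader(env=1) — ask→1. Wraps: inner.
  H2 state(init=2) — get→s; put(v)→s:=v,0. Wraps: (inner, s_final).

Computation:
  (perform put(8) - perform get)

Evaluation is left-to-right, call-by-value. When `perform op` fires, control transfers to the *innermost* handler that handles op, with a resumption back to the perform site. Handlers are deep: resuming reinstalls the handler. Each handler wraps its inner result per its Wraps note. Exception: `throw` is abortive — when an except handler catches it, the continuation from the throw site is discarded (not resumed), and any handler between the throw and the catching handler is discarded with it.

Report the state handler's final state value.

Answer: 8

Working:
put(8) @ H2 ⇒ s:=8
get @ H2 ⇒ 8
H0 returns -8
H1 returns -8
H2 returns (-8, 8)
= (-8, 8)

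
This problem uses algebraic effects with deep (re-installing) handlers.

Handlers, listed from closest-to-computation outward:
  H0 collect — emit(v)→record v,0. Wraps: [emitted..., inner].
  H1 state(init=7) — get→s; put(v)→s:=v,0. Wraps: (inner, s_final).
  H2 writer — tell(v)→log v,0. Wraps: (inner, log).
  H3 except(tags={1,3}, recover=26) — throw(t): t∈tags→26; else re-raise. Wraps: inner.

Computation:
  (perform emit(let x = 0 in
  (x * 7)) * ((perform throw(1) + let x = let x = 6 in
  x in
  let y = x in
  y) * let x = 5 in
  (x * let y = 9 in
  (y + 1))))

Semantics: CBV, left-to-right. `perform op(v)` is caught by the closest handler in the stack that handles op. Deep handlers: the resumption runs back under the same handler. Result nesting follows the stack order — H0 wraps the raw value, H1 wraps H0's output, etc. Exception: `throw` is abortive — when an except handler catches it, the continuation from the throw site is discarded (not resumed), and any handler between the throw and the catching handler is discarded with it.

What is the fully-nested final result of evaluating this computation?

Answer: 26

Evaluation trace:
emit(0) @ H0 ⇒ out+=0
throw(1) @ H3 caught ⇒ 26
= 26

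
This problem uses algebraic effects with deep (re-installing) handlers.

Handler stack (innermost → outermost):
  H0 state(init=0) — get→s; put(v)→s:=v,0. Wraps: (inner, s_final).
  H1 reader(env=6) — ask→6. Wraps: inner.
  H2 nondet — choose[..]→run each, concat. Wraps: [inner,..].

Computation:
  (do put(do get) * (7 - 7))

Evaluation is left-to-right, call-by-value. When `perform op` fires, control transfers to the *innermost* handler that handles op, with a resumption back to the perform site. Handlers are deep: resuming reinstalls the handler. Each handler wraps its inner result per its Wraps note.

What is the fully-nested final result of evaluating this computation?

Answer: [(0, 0)]

Step-by-step:
get @ H0 ⇒ 0
put(0) @ H0 ⇒ s:=0
H0 returns (0, 0)
H1 returns (0, 0)
H2 returns [(0, 0)]
= [(0, 0)]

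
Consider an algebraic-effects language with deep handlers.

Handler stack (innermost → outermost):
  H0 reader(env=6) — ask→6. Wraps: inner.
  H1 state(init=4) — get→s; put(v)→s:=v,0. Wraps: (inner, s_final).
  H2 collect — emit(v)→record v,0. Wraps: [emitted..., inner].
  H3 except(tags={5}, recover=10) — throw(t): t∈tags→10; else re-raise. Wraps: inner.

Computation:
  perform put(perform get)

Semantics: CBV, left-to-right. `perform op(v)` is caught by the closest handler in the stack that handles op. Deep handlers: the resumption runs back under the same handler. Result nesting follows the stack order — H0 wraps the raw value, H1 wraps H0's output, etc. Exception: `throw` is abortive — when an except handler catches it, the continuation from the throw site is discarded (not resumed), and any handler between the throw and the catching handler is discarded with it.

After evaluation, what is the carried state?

Evaluation trace:
get @ H1 ⇒ 4
put(4) @ H1 ⇒ s:=4
H0 returns 0
H1 returns (0, 4)
H2 returns [(0, 4)]
H3 returns [(0, 4)]
= [(0, 4)]

Answer: 4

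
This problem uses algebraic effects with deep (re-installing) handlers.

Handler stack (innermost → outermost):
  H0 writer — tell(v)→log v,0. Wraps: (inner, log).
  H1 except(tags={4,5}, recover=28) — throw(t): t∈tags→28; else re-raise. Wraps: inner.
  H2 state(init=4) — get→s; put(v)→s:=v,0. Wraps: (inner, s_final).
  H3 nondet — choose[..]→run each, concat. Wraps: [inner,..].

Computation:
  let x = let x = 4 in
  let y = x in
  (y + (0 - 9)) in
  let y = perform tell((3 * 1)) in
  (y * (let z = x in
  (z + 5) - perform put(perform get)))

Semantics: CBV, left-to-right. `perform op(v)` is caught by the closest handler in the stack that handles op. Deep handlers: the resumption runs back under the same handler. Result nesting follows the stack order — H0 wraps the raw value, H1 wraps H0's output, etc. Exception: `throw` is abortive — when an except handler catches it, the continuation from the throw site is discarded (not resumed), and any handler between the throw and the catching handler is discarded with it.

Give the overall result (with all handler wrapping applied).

Answer: [((0, (3)), 4)]

Step-by-step:
tell(3) @ H0 ⇒ log+=3
get @ H2 ⇒ 4
put(4) @ H2 ⇒ s:=4
H0 returns (0, (3))
H1 returns (0, (3))
H2 returns ((0, (3)), 4)
H3 returns [((0, (3)), 4)]
= [((0, (3)), 4)]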